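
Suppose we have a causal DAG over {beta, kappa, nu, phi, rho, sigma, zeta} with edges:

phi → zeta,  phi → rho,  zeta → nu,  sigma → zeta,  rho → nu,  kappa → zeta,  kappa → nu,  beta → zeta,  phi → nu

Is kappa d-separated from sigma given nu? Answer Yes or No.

No

We examine all 4 paths between kappa and sigma:
Path 1: kappa → zeta ← sigma
  zeta is a collider and its descendant nu is conditioned on, which opens it — no node blocks this path, so it is active.
Path 2: kappa → nu ← zeta ← sigma
  nu is a collider and nu is conditioned on, which opens it; zeta is a chain and zeta is not conditioned on — no node blocks this path, so it is active.
Path 3: kappa → nu ← phi → zeta ← sigma
  nu is a collider and nu is conditioned on, which opens it; phi is a fork and phi is not conditioned on; zeta is a collider and its descendant nu is conditioned on, which opens it — no node blocks this path, so it is active.
Path 4: kappa → nu ← rho ← phi → zeta ← sigma
  nu is a collider and nu is conditioned on, which opens it; rho is a chain and rho is not conditioned on; phi is a fork and phi is not conditioned on; zeta is a collider and its descendant nu is conditioned on, which opens it — no node blocks this path, so it is active.
At least one path is unblocked, so d-separation fails.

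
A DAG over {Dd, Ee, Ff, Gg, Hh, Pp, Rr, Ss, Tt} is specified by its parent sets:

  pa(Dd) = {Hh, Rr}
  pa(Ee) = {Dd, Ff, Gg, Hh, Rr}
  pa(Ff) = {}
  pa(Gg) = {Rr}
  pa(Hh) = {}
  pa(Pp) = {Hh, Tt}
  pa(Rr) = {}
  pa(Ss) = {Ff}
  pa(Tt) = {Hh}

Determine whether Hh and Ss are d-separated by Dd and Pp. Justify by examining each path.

4 paths connect Hh and Ss; each must be blocked for d-separation to hold:
  1. Hh → Dd ← Rr → Ee ← Ff → Ss — Dd:collider[open]; Rr:fork[open]; Ee:collider[blocks]; Ff:fork[open] ⇒ blocked
  2. Hh → Dd ← Rr → Gg → Ee ← Ff → Ss — Dd:collider[open]; Rr:fork[open]; Gg:chain[open]; Ee:collider[blocks]; Ff:fork[open] ⇒ blocked
  3. Hh → Dd → Ee ← Ff → Ss — Dd:chain[blocks]; Ee:collider[blocks]; Ff:fork[open] ⇒ blocked
  4. Hh → Ee ← Ff → Ss — Ee:collider[blocks]; Ff:fork[open] ⇒ blocked
Since every path is blocked, d-separation holds.

Yes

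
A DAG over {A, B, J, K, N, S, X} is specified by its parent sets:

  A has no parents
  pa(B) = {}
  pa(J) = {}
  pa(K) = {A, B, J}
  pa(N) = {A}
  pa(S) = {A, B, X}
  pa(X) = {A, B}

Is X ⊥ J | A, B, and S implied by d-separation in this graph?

Yes — X and J are d-separated given {A, B, S}.

There are 6 undirected paths between X and J; checking each against the conditioning set {A, B, S}:
  1. X ← A → S ← B → K ← J — A:fork[blocks]; S:collider[open]; B:fork[blocks]; K:collider[blocks] ⇒ blocked
  2. X ← A → K ← J — A:fork[blocks]; K:collider[blocks] ⇒ blocked
  3. X ← B → S ← A → K ← J — B:fork[blocks]; S:collider[open]; A:fork[blocks]; K:collider[blocks] ⇒ blocked
  4. X ← B → K ← J — B:fork[blocks]; K:collider[blocks] ⇒ blocked
  5. X → S ← A → K ← J — S:collider[open]; A:fork[blocks]; K:collider[blocks] ⇒ blocked
  6. X → S ← B → K ← J — S:collider[open]; B:fork[blocks]; K:collider[blocks] ⇒ blocked
Every path is blocked, so X and J are d-separated given {A, B, S}.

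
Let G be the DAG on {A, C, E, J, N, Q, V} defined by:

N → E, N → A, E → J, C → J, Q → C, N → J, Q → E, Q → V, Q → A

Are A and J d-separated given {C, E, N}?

Yes

6 paths connect A and J; each must be blocked for d-separation to hold:
Path 1: A ← Q → C → J
  C is a chain here and C is conditioned on, so the path is blocked at C.
Path 2: A ← Q → E → J
  E is a chain here and E is conditioned on, so the path is blocked at E.
Path 3: A ← Q → E ← N → J
  N is a fork here and N is conditioned on, so the path is blocked at N.
Path 4: A ← N → J
  N is a fork here and N is conditioned on, so the path is blocked at N.
Path 5: A ← N → E → J
  N is a fork here and N is conditioned on, so the path is blocked at N.
Path 6: A ← N → E ← Q → C → J
  N is a fork here and N is conditioned on, so the path is blocked at N.
Since every path is blocked, d-separation holds.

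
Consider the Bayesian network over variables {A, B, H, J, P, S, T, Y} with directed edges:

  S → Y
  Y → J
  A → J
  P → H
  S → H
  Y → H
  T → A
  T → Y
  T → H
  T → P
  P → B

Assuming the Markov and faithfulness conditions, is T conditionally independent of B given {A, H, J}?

No

Enumerating the 6 paths from T to B and testing each for blocking by {A, H, J}:
Path 1: T → P → B
  P is a chain and P is not conditioned on — no node blocks this path, so it is active.
Path 2: T → H ← P → B
  H is a collider and H is conditioned on, which opens it; P is a fork and P is not conditioned on — no node blocks this path, so it is active.
Path 3: T → Y → H ← P → B
  Y is a chain and Y is not conditioned on; H is a collider and H is conditioned on, which opens it; P is a fork and P is not conditioned on — no node blocks this path, so it is active.
Path 4: T → Y ← S → H ← P → B
  Y is a collider and its descendant H is conditioned on, which opens it; S is a fork and S is not conditioned on; H is a collider and H is conditioned on, which opens it; P is a fork and P is not conditioned on — no node blocks this path, so it is active.
Path 5: T → A → J ← Y → H ← P → B
  A is a chain here and A is conditioned on, so the path is blocked at A.
Path 6: T → A → J ← Y ← S → H ← P → B
  A is a chain here and A is conditioned on, so the path is blocked at A.
Because an active path exists, T and B are not d-separated.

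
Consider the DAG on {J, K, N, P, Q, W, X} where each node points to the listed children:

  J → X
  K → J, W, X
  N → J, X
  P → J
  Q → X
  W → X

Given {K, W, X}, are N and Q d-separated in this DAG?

We examine all 4 paths between N and Q:
Path 1: N → X ← Q
  X is a collider and X is conditioned on, which opens it — no node blocks this path, so it is active.
Path 2: N → J ← K → X ← Q
  K is a fork here and K is conditioned on, so the path is blocked at K.
Path 3: N → J ← K → W → X ← Q
  K is a fork here and K is conditioned on, so the path is blocked at K.
Path 4: N → J → X ← Q
  J is a chain and J is not conditioned on; X is a collider and X is conditioned on, which opens it — no node blocks this path, so it is active.
At least one path is unblocked, so d-separation fails.

No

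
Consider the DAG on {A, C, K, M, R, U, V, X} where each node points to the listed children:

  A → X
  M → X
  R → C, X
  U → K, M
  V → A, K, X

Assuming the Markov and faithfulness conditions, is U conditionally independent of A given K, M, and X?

We examine all 4 paths between U and A:
Path 1: U → M → X ← V → A
  M is a chain here and M is conditioned on, so the path is blocked at M.
Path 2: U → M → X ← A
  M is a chain here and M is conditioned on, so the path is blocked at M.
Path 3: U → K ← V → X ← A
  K is a collider and K is conditioned on, which opens it; V is a fork and V is not conditioned on; X is a collider and X is conditioned on, which opens it — no node blocks this path, so it is active.
Path 4: U → K ← V → A
  K is a collider and K is conditioned on, which opens it; V is a fork and V is not conditioned on — no node blocks this path, so it is active.
At least one path is unblocked, so d-separation fails.

No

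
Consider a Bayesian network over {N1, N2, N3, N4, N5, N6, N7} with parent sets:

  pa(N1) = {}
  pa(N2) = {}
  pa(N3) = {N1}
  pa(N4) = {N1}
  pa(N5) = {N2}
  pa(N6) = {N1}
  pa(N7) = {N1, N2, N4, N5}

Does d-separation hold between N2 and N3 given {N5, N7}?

4 paths connect N2 and N3; each must be blocked for d-separation to hold:
  1. N2 → N5 → N7 ← N4 ← N1 → N3 — N5:chain[blocks]; N7:collider[open]; N4:chain[open]; N1:fork[open] ⇒ blocked
  2. N2 → N5 → N7 ← N1 → N3 — N5:chain[blocks]; N7:collider[open]; N1:fork[open] ⇒ blocked
  3. N2 → N7 ← N4 ← N1 → N3 — N7:collider[open]; N4:chain[open]; N1:fork[open] ⇒ active
  4. N2 → N7 ← N1 → N3 — N7:collider[open]; N1:fork[open] ⇒ active
At least one path is unblocked, so d-separation fails.

No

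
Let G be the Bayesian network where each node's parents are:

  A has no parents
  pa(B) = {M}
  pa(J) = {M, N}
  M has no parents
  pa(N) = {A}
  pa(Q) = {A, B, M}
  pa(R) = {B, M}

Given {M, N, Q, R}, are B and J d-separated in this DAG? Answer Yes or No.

6 paths connect B and J; each must be blocked for d-separation to hold:
Path 1: B → Q ← M → J
  M is a fork here and M is conditioned on, so the path is blocked at M.
Path 2: B → Q ← A → N → J
  N is a chain here and N is conditioned on, so the path is blocked at N.
Path 3: B ← M → Q ← A → N → J
  M is a fork here and M is conditioned on, so the path is blocked at M.
Path 4: B ← M → J
  M is a fork here and M is conditioned on, so the path is blocked at M.
Path 5: B → R ← M → Q ← A → N → J
  M is a fork here and M is conditioned on, so the path is blocked at M.
Path 6: B → R ← M → J
  M is a fork here and M is conditioned on, so the path is blocked at M.
Every path is blocked, so B and J are d-separated given {M, N, Q, R}.

Yes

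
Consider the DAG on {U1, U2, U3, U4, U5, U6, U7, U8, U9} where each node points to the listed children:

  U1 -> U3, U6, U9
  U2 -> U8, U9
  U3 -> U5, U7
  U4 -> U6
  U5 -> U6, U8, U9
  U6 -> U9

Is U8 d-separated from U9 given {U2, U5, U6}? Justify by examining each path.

Yes

6 paths connect U8 and U9; each must be blocked for d-separation to hold:
  1. U8 ← U5 → U9 — U5:fork[blocks] ⇒ blocked
  2. U8 ← U5 → U6 → U9 — U5:fork[blocks]; U6:chain[blocks] ⇒ blocked
  3. U8 ← U5 → U6 ← U1 → U9 — U5:fork[blocks]; U6:collider[open]; U1:fork[open] ⇒ blocked
  4. U8 ← U5 ← U3 ← U1 → U9 — U5:chain[blocks]; U3:chain[open]; U1:fork[open] ⇒ blocked
  5. U8 ← U5 ← U3 ← U1 → U6 → U9 — U5:chain[blocks]; U3:chain[open]; U1:fork[open]; U6:chain[blocks] ⇒ blocked
  6. U8 ← U2 → U9 — U2:fork[blocks] ⇒ blocked
All paths are blocked; U8 ⊥ U9 | {U2, U5, U6} holds.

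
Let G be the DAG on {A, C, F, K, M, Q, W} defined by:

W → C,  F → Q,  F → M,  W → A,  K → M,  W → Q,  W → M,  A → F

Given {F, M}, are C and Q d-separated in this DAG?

No

There are 3 undirected paths between C and Q; checking each against the conditioning set {F, M}:
Path 1: C ← W → A → F → Q
  F is a chain here and F is conditioned on, so the path is blocked at F.
Path 2: C ← W → Q
  W is a fork and W is not conditioned on — no node blocks this path, so it is active.
Path 3: C ← W → M ← F → Q
  F is a fork here and F is conditioned on, so the path is blocked at F.
At least one path is unblocked, so d-separation fails.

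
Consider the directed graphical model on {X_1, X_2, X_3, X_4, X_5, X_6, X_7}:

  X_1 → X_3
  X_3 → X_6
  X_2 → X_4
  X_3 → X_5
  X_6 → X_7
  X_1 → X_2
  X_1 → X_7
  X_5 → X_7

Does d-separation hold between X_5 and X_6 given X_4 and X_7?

No — X_5 and X_6 are not d-separated given {X_4, X_7}.

There are 4 undirected paths between X_5 and X_6; checking each against the conditioning set {X_4, X_7}:
  1. X_5 ← X_3 → X_6 — X_3:fork[open] ⇒ active
  2. X_5 ← X_3 ← X_1 → X_7 ← X_6 — X_3:chain[open]; X_1:fork[open]; X_7:collider[open] ⇒ active
  3. X_5 → X_7 ← X_6 — X_7:collider[open] ⇒ active
  4. X_5 → X_7 ← X_1 → X_3 → X_6 — X_7:collider[open]; X_1:fork[open]; X_3:chain[open] ⇒ active
At least one path is unblocked, so d-separation fails.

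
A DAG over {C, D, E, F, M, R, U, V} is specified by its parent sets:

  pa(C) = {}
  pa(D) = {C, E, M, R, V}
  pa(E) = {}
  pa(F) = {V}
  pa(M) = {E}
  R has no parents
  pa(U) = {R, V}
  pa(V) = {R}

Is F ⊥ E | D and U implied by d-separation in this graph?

No

We examine all 6 paths between F and E:
Path 1: F ← V ← R → D ← M ← E
  V is a chain and V is not conditioned on; R is a fork and R is not conditioned on; D is a collider and D is conditioned on, which opens it; M is a chain and M is not conditioned on — no node blocks this path, so it is active.
Path 2: F ← V ← R → D ← E
  V is a chain and V is not conditioned on; R is a fork and R is not conditioned on; D is a collider and D is conditioned on, which opens it — no node blocks this path, so it is active.
Path 3: F ← V → U ← R → D ← M ← E
  V is a fork and V is not conditioned on; U is a collider and U is conditioned on, which opens it; R is a fork and R is not conditioned on; D is a collider and D is conditioned on, which opens it; M is a chain and M is not conditioned on — no node blocks this path, so it is active.
Path 4: F ← V → U ← R → D ← E
  V is a fork and V is not conditioned on; U is a collider and U is conditioned on, which opens it; R is a fork and R is not conditioned on; D is a collider and D is conditioned on, which opens it — no node blocks this path, so it is active.
Path 5: F ← V → D ← M ← E
  V is a fork and V is not conditioned on; D is a collider and D is conditioned on, which opens it; M is a chain and M is not conditioned on — no node blocks this path, so it is active.
Path 6: F ← V → D ← E
  V is a fork and V is not conditioned on; D is a collider and D is conditioned on, which opens it — no node blocks this path, so it is active.
At least one path is unblocked, so d-separation fails.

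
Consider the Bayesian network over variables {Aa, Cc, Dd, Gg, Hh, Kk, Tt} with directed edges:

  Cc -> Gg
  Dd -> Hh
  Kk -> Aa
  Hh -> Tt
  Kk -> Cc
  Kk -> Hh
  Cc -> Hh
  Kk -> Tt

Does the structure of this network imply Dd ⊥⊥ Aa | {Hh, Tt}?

No

3 paths connect Dd and Aa; each must be blocked for d-separation to hold:
Path 1: Dd → Hh → Tt ← Kk → Aa
  Hh is a chain here and Hh is conditioned on, so the path is blocked at Hh.
Path 2: Dd → Hh ← Cc ← Kk → Aa
  Hh is a collider and Hh is conditioned on, which opens it; Cc is a chain and Cc is not conditioned on; Kk is a fork and Kk is not conditioned on — no node blocks this path, so it is active.
Path 3: Dd → Hh ← Kk → Aa
  Hh is a collider and Hh is conditioned on, which opens it; Kk is a fork and Kk is not conditioned on — no node blocks this path, so it is active.
Since the path Dd → Hh ← Cc ← Kk → Aa is active, Dd and Aa are not d-separated given {Hh, Tt}.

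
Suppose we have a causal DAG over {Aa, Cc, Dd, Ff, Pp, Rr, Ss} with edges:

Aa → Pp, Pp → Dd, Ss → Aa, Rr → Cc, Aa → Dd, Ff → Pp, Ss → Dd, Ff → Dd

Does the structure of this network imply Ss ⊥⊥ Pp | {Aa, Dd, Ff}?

Enumerating the 6 paths from Ss to Pp and testing each for blocking by {Aa, Dd, Ff}:
Path 1: Ss → Dd ← Ff → Pp
  Ff is a fork here and Ff is conditioned on, so the path is blocked at Ff.
Path 2: Ss → Dd ← Aa → Pp
  Aa is a fork here and Aa is conditioned on, so the path is blocked at Aa.
Path 3: Ss → Dd ← Pp
  Dd is a collider and Dd is conditioned on, which opens it — no node blocks this path, so it is active.
Path 4: Ss → Aa → Dd ← Ff → Pp
  Aa is a chain here and Aa is conditioned on, so the path is blocked at Aa.
Path 5: Ss → Aa → Dd ← Pp
  Aa is a chain here and Aa is conditioned on, so the path is blocked at Aa.
Path 6: Ss → Aa → Pp
  Aa is a chain here and Aa is conditioned on, so the path is blocked at Aa.
Because an active path exists, Ss and Pp are not d-separated.

No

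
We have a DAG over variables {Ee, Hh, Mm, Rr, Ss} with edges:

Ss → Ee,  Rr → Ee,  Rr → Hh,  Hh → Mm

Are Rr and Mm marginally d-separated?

No — Rr and Mm are not d-separated given ∅.

There is one path between Rr and Mm:
Path 1: Rr → Hh → Mm
  Hh is a chain and Hh is not conditioned on — no node blocks this path, so it is active.
Since the path Rr → Hh → Mm is active, Rr and Mm are not d-separated given ∅.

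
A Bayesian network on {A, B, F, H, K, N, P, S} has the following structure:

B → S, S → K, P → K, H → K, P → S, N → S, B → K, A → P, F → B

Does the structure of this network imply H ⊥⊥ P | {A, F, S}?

There are 3 undirected paths between H and P; checking each against the conditioning set {A, F, S}:
  1. H → K ← B → S ← P — K:collider[blocks]; B:fork[open]; S:collider[open] ⇒ blocked
  2. H → K ← P — K:collider[blocks] ⇒ blocked
  3. H → K ← S ← P — K:collider[blocks]; S:chain[blocks] ⇒ blocked
Every path is blocked, so H and P are d-separated given {A, F, S}.

Yes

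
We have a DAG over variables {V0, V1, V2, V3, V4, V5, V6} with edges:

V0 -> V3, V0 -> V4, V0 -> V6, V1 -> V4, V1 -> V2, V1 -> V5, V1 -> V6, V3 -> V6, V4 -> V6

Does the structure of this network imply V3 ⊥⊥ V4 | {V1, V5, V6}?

No

6 paths connect V3 and V4; each must be blocked for d-separation to hold:
Path 1: V3 → V6 ← V1 → V4
  V1 is a fork here and V1 is conditioned on, so the path is blocked at V1.
Path 2: V3 → V6 ← V0 → V4
  V6 is a collider and V6 is conditioned on, which opens it; V0 is a fork and V0 is not conditioned on — no node blocks this path, so it is active.
Path 3: V3 → V6 ← V4
  V6 is a collider and V6 is conditioned on, which opens it — no node blocks this path, so it is active.
Path 4: V3 ← V0 → V6 ← V1 → V4
  V1 is a fork here and V1 is conditioned on, so the path is blocked at V1.
Path 5: V3 ← V0 → V6 ← V4
  V0 is a fork and V0 is not conditioned on; V6 is a collider and V6 is conditioned on, which opens it — no node blocks this path, so it is active.
Path 6: V3 ← V0 → V4
  V0 is a fork and V0 is not conditioned on — no node blocks this path, so it is active.
Since the path V3 → V6 ← V0 → V4 is active, V3 and V4 are not d-separated given {V1, V5, V6}.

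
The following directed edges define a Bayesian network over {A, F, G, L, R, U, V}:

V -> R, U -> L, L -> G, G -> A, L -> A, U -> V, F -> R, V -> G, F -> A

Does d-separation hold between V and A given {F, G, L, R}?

Yes

We examine all 5 paths between V and A:
Path 1: V → G → A
  G is a chain here and G is conditioned on, so the path is blocked at G.
Path 2: V → G ← L → A
  L is a fork here and L is conditioned on, so the path is blocked at L.
Path 3: V → R ← F → A
  F is a fork here and F is conditioned on, so the path is blocked at F.
Path 4: V ← U → L → G → A
  L is a chain here and L is conditioned on, so the path is blocked at L.
Path 5: V ← U → L → A
  L is a chain here and L is conditioned on, so the path is blocked at L.
Every path is blocked, so V and A are d-separated given {F, G, L, R}.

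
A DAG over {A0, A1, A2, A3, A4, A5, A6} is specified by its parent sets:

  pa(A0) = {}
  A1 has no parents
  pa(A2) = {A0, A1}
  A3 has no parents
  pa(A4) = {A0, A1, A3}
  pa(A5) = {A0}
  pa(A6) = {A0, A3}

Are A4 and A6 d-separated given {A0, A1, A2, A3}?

We examine all 3 paths between A4 and A6:
Path 1: A4 ← A3 → A6
  A3 is a fork here and A3 is conditioned on, so the path is blocked at A3.
Path 2: A4 ← A1 → A2 ← A0 → A6
  A1 is a fork here and A1 is conditioned on, so the path is blocked at A1.
Path 3: A4 ← A0 → A6
  A0 is a fork here and A0 is conditioned on, so the path is blocked at A0.
All paths are blocked; A4 ⊥ A6 | {A0, A1, A2, A3} holds.

Yes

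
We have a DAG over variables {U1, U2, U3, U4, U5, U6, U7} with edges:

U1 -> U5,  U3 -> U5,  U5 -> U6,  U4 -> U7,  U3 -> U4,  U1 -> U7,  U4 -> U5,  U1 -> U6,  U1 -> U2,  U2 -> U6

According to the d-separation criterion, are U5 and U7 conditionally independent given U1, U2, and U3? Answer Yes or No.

Enumerating the 5 paths from U5 to U7 and testing each for blocking by {U1, U2, U3}:
Path 1: U5 ← U3 → U4 → U7
  U3 is a fork here and U3 is conditioned on, so the path is blocked at U3.
Path 2: U5 ← U4 → U7
  U4 is a fork and U4 is not conditioned on — no node blocks this path, so it is active.
Path 3: U5 ← U1 → U7
  U1 is a fork here and U1 is conditioned on, so the path is blocked at U1.
Path 4: U5 → U6 ← U2 ← U1 → U7
  U6 is a collider here and neither U6 nor any of its descendants is conditioned on, so the collider stays closed — the path is blocked at U6.
Path 5: U5 → U6 ← U1 → U7
  U6 is a collider here and neither U6 nor any of its descendants is conditioned on, so the collider stays closed — the path is blocked at U6.
Because an active path exists, U5 and U7 are not d-separated.

No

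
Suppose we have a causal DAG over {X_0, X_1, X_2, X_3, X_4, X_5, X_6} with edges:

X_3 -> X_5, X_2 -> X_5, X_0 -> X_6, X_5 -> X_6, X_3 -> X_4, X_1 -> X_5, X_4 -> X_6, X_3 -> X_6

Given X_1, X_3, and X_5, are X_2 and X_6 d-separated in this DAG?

Enumerating the 3 paths from X_2 to X_6 and testing each for blocking by {X_1, X_3, X_5}:
Path 1: X_2 → X_5 → X_6
  X_5 is a chain here and X_5 is conditioned on, so the path is blocked at X_5.
Path 2: X_2 → X_5 ← X_3 → X_6
  X_3 is a fork here and X_3 is conditioned on, so the path is blocked at X_3.
Path 3: X_2 → X_5 ← X_3 → X_4 → X_6
  X_3 is a fork here and X_3 is conditioned on, so the path is blocked at X_3.
All paths are blocked; X_2 ⊥ X_6 | {X_1, X_3, X_5} holds.

Yes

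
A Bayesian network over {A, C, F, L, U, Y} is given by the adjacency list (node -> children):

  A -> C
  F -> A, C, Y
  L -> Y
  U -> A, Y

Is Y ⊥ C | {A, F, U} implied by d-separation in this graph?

There are 4 undirected paths between Y and C; checking each against the conditioning set {A, F, U}:
Path 1: Y ← F → A → C
  F is a fork here and F is conditioned on, so the path is blocked at F.
Path 2: Y ← F → C
  F is a fork here and F is conditioned on, so the path is blocked at F.
Path 3: Y ← U → A ← F → C
  U is a fork here and U is conditioned on, so the path is blocked at U.
Path 4: Y ← U → A → C
  U is a fork here and U is conditioned on, so the path is blocked at U.
All paths are blocked; Y ⊥ C | {A, F, U} holds.

Yes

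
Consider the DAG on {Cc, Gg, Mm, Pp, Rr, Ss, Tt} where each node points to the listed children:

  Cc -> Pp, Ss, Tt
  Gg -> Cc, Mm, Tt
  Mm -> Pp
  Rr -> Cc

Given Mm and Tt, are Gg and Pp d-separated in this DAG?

3 paths connect Gg and Pp; each must be blocked for d-separation to hold:
Path 1: Gg → Cc → Pp
  Cc is a chain and Cc is not conditioned on — no node blocks this path, so it is active.
Path 2: Gg → Tt ← Cc → Pp
  Tt is a collider and Tt is conditioned on, which opens it; Cc is a fork and Cc is not conditioned on — no node blocks this path, so it is active.
Path 3: Gg → Mm → Pp
  Mm is a chain here and Mm is conditioned on, so the path is blocked at Mm.
Since the path Gg → Cc → Pp is active, Gg and Pp are not d-separated given {Mm, Tt}.

No — Gg and Pp are not d-separated given {Mm, Tt}.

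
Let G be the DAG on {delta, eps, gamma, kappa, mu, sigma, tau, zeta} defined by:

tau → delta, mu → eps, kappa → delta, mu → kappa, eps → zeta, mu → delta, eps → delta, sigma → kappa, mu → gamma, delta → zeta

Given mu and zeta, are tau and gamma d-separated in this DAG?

4 paths connect tau and gamma; each must be blocked for d-separation to hold:
  1. tau → delta ← mu → gamma — delta:collider[open]; mu:fork[blocks] ⇒ blocked
  2. tau → delta ← kappa ← mu → gamma — delta:collider[open]; kappa:chain[open]; mu:fork[blocks] ⇒ blocked
  3. tau → delta ← eps ← mu → gamma — delta:collider[open]; eps:chain[open]; mu:fork[blocks] ⇒ blocked
  4. tau → delta → zeta ← eps ← mu → gamma — delta:chain[open]; zeta:collider[open]; eps:chain[open]; mu:fork[blocks] ⇒ blocked
Every path is blocked, so tau and gamma are d-separated given {mu, zeta}.

Yes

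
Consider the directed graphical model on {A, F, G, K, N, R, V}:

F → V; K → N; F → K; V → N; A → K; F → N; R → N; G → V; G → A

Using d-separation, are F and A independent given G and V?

Yes

We examine all 6 paths between F and A:
Path 1: F → K ← A
  K is a collider here and neither K nor any of its descendants is conditioned on, so the collider stays closed — the path is blocked at K.
Path 2: F → K → N ← V ← G → A
  N is a collider here and neither N nor any of its descendants is conditioned on, so the collider stays closed — the path is blocked at N.
Path 3: F → N ← K ← A
  N is a collider here and neither N nor any of its descendants is conditioned on, so the collider stays closed — the path is blocked at N.
Path 4: F → N ← V ← G → A
  N is a collider here and neither N nor any of its descendants is conditioned on, so the collider stays closed — the path is blocked at N.
Path 5: F → V ← G → A
  G is a fork here and G is conditioned on, so the path is blocked at G.
Path 6: F → V → N ← K ← A
  V is a chain here and V is conditioned on, so the path is blocked at V.
Since every path is blocked, d-separation holds.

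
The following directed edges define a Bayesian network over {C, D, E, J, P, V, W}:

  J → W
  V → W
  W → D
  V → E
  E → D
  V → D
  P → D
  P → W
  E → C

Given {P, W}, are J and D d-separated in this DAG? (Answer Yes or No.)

4 paths connect J and D; each must be blocked for d-separation to hold:
  1. J → W → D — W:chain[blocks] ⇒ blocked
  2. J → W ← V → E → D — W:collider[open]; V:fork[open]; E:chain[open] ⇒ active
  3. J → W ← V → D — W:collider[open]; V:fork[open] ⇒ active
  4. J → W ← P → D — W:collider[open]; P:fork[blocks] ⇒ blocked
At least one path is unblocked, so d-separation fails.

No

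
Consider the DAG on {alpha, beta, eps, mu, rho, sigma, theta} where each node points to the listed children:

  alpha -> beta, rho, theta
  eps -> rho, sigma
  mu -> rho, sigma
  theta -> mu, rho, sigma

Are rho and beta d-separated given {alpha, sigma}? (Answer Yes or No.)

We examine all 6 paths between rho and beta:
  1. rho ← mu → sigma ← theta ← alpha → beta — mu:fork[open]; sigma:collider[open]; theta:chain[open]; alpha:fork[blocks] ⇒ blocked
  2. rho ← mu ← theta ← alpha → beta — mu:chain[open]; theta:chain[open]; alpha:fork[blocks] ⇒ blocked
  3. rho ← eps → sigma ← mu ← theta ← alpha → beta — eps:fork[open]; sigma:collider[open]; mu:chain[open]; theta:chain[open]; alpha:fork[blocks] ⇒ blocked
  4. rho ← eps → sigma ← theta ← alpha → beta — eps:fork[open]; sigma:collider[open]; theta:chain[open]; alpha:fork[blocks] ⇒ blocked
  5. rho ← theta ← alpha → beta — theta:chain[open]; alpha:fork[blocks] ⇒ blocked
  6. rho ← alpha → beta — alpha:fork[blocks] ⇒ blocked
All paths are blocked; rho ⊥ beta | {alpha, sigma} holds.

Yes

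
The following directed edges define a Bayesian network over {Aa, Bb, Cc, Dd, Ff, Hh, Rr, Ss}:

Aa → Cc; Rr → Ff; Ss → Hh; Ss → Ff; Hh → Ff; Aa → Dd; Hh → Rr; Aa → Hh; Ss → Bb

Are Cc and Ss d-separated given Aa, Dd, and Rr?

Yes

3 paths connect Cc and Ss; each must be blocked for d-separation to hold:
Path 1: Cc ← Aa → Hh → Ff ← Ss
  Aa is a fork here and Aa is conditioned on, so the path is blocked at Aa.
Path 2: Cc ← Aa → Hh ← Ss
  Aa is a fork here and Aa is conditioned on, so the path is blocked at Aa.
Path 3: Cc ← Aa → Hh → Rr → Ff ← Ss
  Aa is a fork here and Aa is conditioned on, so the path is blocked at Aa.
Every path is blocked, so Cc and Ss are d-separated given {Aa, Dd, Rr}.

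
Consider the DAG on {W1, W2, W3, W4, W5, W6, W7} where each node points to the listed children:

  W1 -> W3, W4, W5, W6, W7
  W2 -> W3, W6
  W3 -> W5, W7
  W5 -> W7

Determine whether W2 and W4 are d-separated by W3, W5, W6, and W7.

No

There are 6 undirected paths between W2 and W4; checking each against the conditioning set {W3, W5, W6, W7}:
  1. W2 → W3 → W5 → W7 ← W1 → W4 — W3:chain[blocks]; W5:chain[blocks]; W7:collider[open]; W1:fork[open] ⇒ blocked
  2. W2 → W3 → W5 ← W1 → W4 — W3:chain[blocks]; W5:collider[open]; W1:fork[open] ⇒ blocked
  3. W2 → W3 → W7 ← W5 ← W1 → W4 — W3:chain[blocks]; W7:collider[open]; W5:chain[blocks]; W1:fork[open] ⇒ blocked
  4. W2 → W3 → W7 ← W1 → W4 — W3:chain[blocks]; W7:collider[open]; W1:fork[open] ⇒ blocked
  5. W2 → W3 ← W1 → W4 — W3:collider[open]; W1:fork[open] ⇒ active
  6. W2 → W6 ← W1 → W4 — W6:collider[open]; W1:fork[open] ⇒ active
At least one path is unblocked, so d-separation fails.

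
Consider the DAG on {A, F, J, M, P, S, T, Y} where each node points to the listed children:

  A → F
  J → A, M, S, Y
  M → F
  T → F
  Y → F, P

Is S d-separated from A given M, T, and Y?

No

Enumerating the 3 paths from S to A and testing each for blocking by {M, T, Y}:
  1. S ← J → M → F ← A — J:fork[open]; M:chain[blocks]; F:collider[blocks] ⇒ blocked
  2. S ← J → A — J:fork[open] ⇒ active
  3. S ← J → Y → F ← A — J:fork[open]; Y:chain[blocks]; F:collider[blocks] ⇒ blocked
Since the path S ← J → A is active, S and A are not d-separated given {M, T, Y}.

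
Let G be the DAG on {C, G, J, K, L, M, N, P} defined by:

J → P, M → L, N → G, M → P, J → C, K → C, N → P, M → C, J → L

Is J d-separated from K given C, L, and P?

We examine all 3 paths between J and K:
Path 1: J → P ← M → C ← K
  P is a collider and P is conditioned on, which opens it; M is a fork and M is not conditioned on; C is a collider and C is conditioned on, which opens it — no node blocks this path, so it is active.
Path 2: J → L ← M → C ← K
  L is a collider and L is conditioned on, which opens it; M is a fork and M is not conditioned on; C is a collider and C is conditioned on, which opens it — no node blocks this path, so it is active.
Path 3: J → C ← K
  C is a collider and C is conditioned on, which opens it — no node blocks this path, so it is active.
At least one path is unblocked, so d-separation fails.

No — J and K are not d-separated given {C, L, P}.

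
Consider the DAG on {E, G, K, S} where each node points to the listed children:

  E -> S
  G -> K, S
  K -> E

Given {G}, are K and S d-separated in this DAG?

2 paths connect K and S; each must be blocked for d-separation to hold:
Path 1: K → E → S
  E is a chain and E is not conditioned on — no node blocks this path, so it is active.
Path 2: K ← G → S
  G is a fork here and G is conditioned on, so the path is blocked at G.
Since the path K → E → S is active, K and S are not d-separated given {G}.

No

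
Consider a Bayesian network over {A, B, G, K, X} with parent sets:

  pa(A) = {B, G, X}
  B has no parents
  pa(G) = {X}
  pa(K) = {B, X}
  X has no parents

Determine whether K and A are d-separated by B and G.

Enumerating the 3 paths from K to A and testing each for blocking by {B, G}:
  1. K ← B → A — B:fork[blocks] ⇒ blocked
  2. K ← X → G → A — X:fork[open]; G:chain[blocks] ⇒ blocked
  3. K ← X → A — X:fork[open] ⇒ active
Because an active path exists, K and A are not d-separated.

No — K and A are not d-separated given {B, G}.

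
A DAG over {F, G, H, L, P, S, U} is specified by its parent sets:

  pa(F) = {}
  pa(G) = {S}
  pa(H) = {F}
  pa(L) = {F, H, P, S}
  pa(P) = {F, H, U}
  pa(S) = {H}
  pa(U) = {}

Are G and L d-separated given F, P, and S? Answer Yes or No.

Yes — G and L are d-separated given {F, P, S}.

We examine all 6 paths between G and L:
Path 1: G ← S → L
  S is a fork here and S is conditioned on, so the path is blocked at S.
Path 2: G ← S ← H → L
  S is a chain here and S is conditioned on, so the path is blocked at S.
Path 3: G ← S ← H ← F → L
  S is a chain here and S is conditioned on, so the path is blocked at S.
Path 4: G ← S ← H ← F → P → L
  S is a chain here and S is conditioned on, so the path is blocked at S.
Path 5: G ← S ← H → P → L
  S is a chain here and S is conditioned on, so the path is blocked at S.
Path 6: G ← S ← H → P ← F → L
  S is a chain here and S is conditioned on, so the path is blocked at S.
All paths are blocked; G ⊥ L | {F, P, S} holds.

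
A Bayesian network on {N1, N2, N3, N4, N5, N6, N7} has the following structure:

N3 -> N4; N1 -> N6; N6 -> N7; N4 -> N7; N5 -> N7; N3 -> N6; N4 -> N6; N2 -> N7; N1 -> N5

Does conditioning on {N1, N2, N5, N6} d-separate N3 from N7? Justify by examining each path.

No — N3 and N7 are not d-separated given {N1, N2, N5, N6}.

There are 6 undirected paths between N3 and N7; checking each against the conditioning set {N1, N2, N5, N6}:
  1. N3 → N4 → N6 ← N1 → N5 → N7 — N4:chain[open]; N6:collider[open]; N1:fork[blocks]; N5:chain[blocks] ⇒ blocked
  2. N3 → N4 → N6 → N7 — N4:chain[open]; N6:chain[blocks] ⇒ blocked
  3. N3 → N4 → N7 — N4:chain[open] ⇒ active
  4. N3 → N6 ← N1 → N5 → N7 — N6:collider[open]; N1:fork[blocks]; N5:chain[blocks] ⇒ blocked
  5. N3 → N6 ← N4 → N7 — N6:collider[open]; N4:fork[open] ⇒ active
  6. N3 → N6 → N7 — N6:chain[blocks] ⇒ blocked
At least one path is unblocked, so d-separation fails.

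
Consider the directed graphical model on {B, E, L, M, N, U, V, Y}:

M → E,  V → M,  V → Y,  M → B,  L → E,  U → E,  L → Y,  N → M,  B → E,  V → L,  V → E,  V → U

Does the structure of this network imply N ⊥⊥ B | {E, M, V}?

6 paths connect N and B; each must be blocked for d-separation to hold:
Path 1: N → M → B
  M is a chain here and M is conditioned on, so the path is blocked at M.
Path 2: N → M ← V → Y ← L → E ← B
  V is a fork here and V is conditioned on, so the path is blocked at V.
Path 3: N → M ← V → U → E ← B
  V is a fork here and V is conditioned on, so the path is blocked at V.
Path 4: N → M ← V → L → E ← B
  V is a fork here and V is conditioned on, so the path is blocked at V.
Path 5: N → M ← V → E ← B
  V is a fork here and V is conditioned on, so the path is blocked at V.
Path 6: N → M → E ← B
  M is a chain here and M is conditioned on, so the path is blocked at M.
Since every path is blocked, d-separation holds.

Yes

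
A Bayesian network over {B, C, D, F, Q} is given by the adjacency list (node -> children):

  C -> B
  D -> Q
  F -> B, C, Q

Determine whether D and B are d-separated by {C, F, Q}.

Yes — D and B are d-separated given {C, F, Q}.

We examine all 2 paths between D and B:
  1. D → Q ← F → C → B — Q:collider[open]; F:fork[blocks]; C:chain[blocks] ⇒ blocked
  2. D → Q ← F → B — Q:collider[open]; F:fork[blocks] ⇒ blocked
All paths are blocked; D ⊥ B | {C, F, Q} holds.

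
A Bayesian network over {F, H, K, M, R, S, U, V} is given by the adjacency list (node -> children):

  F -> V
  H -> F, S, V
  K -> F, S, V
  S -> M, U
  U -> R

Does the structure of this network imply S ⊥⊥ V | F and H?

No

Enumerating the 6 paths from S to V and testing each for blocking by {F, H}:
Path 1: S ← H → F → V
  H is a fork here and H is conditioned on, so the path is blocked at H.
Path 2: S ← H → F ← K → V
  H is a fork here and H is conditioned on, so the path is blocked at H.
Path 3: S ← H → V
  H is a fork here and H is conditioned on, so the path is blocked at H.
Path 4: S ← K → F ← H → V
  H is a fork here and H is conditioned on, so the path is blocked at H.
Path 5: S ← K → F → V
  F is a chain here and F is conditioned on, so the path is blocked at F.
Path 6: S ← K → V
  K is a fork and K is not conditioned on — no node blocks this path, so it is active.
Since the path S ← K → V is active, S and V are not d-separated given {F, H}.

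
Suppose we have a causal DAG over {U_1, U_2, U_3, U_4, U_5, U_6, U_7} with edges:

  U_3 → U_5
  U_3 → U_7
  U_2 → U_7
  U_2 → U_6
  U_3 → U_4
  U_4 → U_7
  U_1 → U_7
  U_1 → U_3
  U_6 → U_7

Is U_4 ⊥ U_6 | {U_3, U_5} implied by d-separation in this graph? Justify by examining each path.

Yes

We examine all 6 paths between U_4 and U_6:
Path 1: U_4 ← U_3 ← U_1 → U_7 ← U_6
  U_3 is a chain here and U_3 is conditioned on, so the path is blocked at U_3.
Path 2: U_4 ← U_3 ← U_1 → U_7 ← U_2 → U_6
  U_3 is a chain here and U_3 is conditioned on, so the path is blocked at U_3.
Path 3: U_4 ← U_3 → U_7 ← U_6
  U_3 is a fork here and U_3 is conditioned on, so the path is blocked at U_3.
Path 4: U_4 ← U_3 → U_7 ← U_2 → U_6
  U_3 is a fork here and U_3 is conditioned on, so the path is blocked at U_3.
Path 5: U_4 → U_7 ← U_6
  U_7 is a collider here and neither U_7 nor any of its descendants is conditioned on, so the collider stays closed — the path is blocked at U_7.
Path 6: U_4 → U_7 ← U_2 → U_6
  U_7 is a collider here and neither U_7 nor any of its descendants is conditioned on, so the collider stays closed — the path is blocked at U_7.
Every path is blocked, so U_4 and U_6 are d-separated given {U_3, U_5}.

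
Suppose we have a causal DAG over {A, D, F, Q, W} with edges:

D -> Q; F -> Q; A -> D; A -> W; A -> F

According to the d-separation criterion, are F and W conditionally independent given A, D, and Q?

Yes

Enumerating the 2 paths from F to W and testing each for blocking by {A, D, Q}:
Path 1: F → Q ← D ← A → W
  D is a chain here and D is conditioned on, so the path is blocked at D.
Path 2: F ← A → W
  A is a fork here and A is conditioned on, so the path is blocked at A.
Every path is blocked, so F and W are d-separated given {A, D, Q}.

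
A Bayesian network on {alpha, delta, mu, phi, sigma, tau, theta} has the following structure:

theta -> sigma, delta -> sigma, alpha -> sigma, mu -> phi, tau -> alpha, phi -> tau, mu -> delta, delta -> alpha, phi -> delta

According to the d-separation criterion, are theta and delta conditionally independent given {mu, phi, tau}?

Enumerating the 4 paths from theta to delta and testing each for blocking by {mu, phi, tau}:
  1. theta → sigma ← delta — sigma:collider[blocks] ⇒ blocked
  2. theta → sigma ← alpha ← tau ← phi → delta — sigma:collider[blocks]; alpha:chain[open]; tau:chain[blocks]; phi:fork[blocks] ⇒ blocked
  3. theta → sigma ← alpha ← tau ← phi ← mu → delta — sigma:collider[blocks]; alpha:chain[open]; tau:chain[blocks]; phi:chain[blocks]; mu:fork[blocks] ⇒ blocked
  4. theta → sigma ← alpha ← delta — sigma:collider[blocks]; alpha:chain[open] ⇒ blocked
Since every path is blocked, d-separation holds.

Yes — theta and delta are d-separated given {mu, phi, tau}.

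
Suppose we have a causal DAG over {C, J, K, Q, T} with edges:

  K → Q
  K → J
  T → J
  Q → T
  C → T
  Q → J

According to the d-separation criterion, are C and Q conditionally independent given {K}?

Yes

There are 3 undirected paths between C and Q; checking each against the conditioning set {K}:
Path 1: C → T → J ← K → Q
  J is a collider here and neither J nor any of its descendants is conditioned on, so the collider stays closed — the path is blocked at J.
Path 2: C → T → J ← Q
  J is a collider here and neither J nor any of its descendants is conditioned on, so the collider stays closed — the path is blocked at J.
Path 3: C → T ← Q
  T is a collider here and neither T nor any of its descendants is conditioned on, so the collider stays closed — the path is blocked at T.
All paths are blocked; C ⊥ Q | {K} holds.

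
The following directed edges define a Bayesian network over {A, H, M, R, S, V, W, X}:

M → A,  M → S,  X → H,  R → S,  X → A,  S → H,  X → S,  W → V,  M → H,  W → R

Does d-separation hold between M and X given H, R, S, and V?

No — M and X are not d-separated given {H, R, S, V}.

Enumerating the 5 paths from M to X and testing each for blocking by {H, R, S, V}:
Path 1: M → H ← X
  H is a collider and H is conditioned on, which opens it — no node blocks this path, so it is active.
Path 2: M → H ← S ← X
  S is a chain here and S is conditioned on, so the path is blocked at S.
Path 3: M → A ← X
  A is a collider here and neither A nor any of its descendants is conditioned on, so the collider stays closed — the path is blocked at A.
Path 4: M → S → H ← X
  S is a chain here and S is conditioned on, so the path is blocked at S.
Path 5: M → S ← X
  S is a collider and S is conditioned on, which opens it — no node blocks this path, so it is active.
Because an active path exists, M and X are not d-separated.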